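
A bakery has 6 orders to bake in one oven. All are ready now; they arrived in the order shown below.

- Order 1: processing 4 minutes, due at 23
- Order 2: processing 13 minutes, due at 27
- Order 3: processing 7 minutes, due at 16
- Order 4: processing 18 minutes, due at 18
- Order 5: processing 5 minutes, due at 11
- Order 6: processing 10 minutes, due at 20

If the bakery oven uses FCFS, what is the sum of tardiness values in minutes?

105

FIFO (arrival order): Order 1 Order 2 Order 3 Order 4 Order 5 Order 6.
Order 1: 0→4, due 23, tardiness 0
Order 2: 4→17, due 27, tardiness 0
Order 3: 17→24, due 16, tardiness 8
Order 4: 24→42, due 18, tardiness 24
Order 5: 42→47, due 11, tardiness 36
Order 6: 47→57, due 20, tardiness 37
Sum = 0+0+8+24+36+37 = 105.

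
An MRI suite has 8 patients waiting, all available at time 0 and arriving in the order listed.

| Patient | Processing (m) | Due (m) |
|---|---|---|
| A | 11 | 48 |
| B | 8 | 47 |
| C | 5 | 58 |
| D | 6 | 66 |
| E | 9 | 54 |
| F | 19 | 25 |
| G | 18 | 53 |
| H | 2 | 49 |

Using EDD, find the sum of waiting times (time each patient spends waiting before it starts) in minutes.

EDD (increasing due date): F B A H G E C D.
F: waits 0, runs 0→19
B: waits 19, runs 19→27
A: waits 27, runs 27→38
H: waits 38, runs 38→40
G: waits 40, runs 40→58
E: waits 58, runs 58→67
C: waits 67, runs 67→72
D: waits 72, runs 72→78
Sum = 0+19+27+38+40+58+67+72 = 321.

321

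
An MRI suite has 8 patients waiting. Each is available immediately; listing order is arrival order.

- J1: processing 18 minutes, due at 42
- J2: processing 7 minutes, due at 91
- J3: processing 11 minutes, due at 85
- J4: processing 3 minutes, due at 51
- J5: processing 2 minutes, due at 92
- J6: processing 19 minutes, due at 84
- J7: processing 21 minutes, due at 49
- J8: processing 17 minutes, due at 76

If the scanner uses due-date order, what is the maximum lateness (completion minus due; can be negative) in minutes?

6

EDD (increasing due date): J1 J7 J4 J8 J6 J3 J2 J5.
J1: 0→18, due 42, lateness -24
J7: 18→39, due 49, lateness -10
J4: 39→42, due 51, lateness -9
J8: 42→59, due 76, lateness -17
J6: 59→78, due 84, lateness -6
J3: 78→89, due 85, lateness 4
J2: 89→96, due 91, lateness 5
J5: 96→98, due 92, lateness 6
Maximum = 6.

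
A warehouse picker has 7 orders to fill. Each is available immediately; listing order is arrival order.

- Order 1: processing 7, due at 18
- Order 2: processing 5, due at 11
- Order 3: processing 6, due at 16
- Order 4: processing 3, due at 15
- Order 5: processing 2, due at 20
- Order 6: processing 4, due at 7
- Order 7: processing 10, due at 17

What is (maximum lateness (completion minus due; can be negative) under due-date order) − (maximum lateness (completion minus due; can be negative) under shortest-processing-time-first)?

EDD (increasing due date): Order 6 Order 2 Order 4 Order 3 Order 7 Order 1 Order 5.
Order 6: 0→4, due 7, lateness -3
Order 2: 4→9, due 11, lateness -2
Order 4: 9→12, due 15, lateness -3
Order 3: 12→18, due 16, lateness 2
Order 7: 18→28, due 17, lateness 11
Order 1: 28→35, due 18, lateness 17
Order 5: 35→37, due 20, lateness 17
Maximum = 17.
SPT (increasing processing time): Order 5 Order 4 Order 6 Order 2 Order 3 Order 1 Order 7.
Order 5: 0→2, due 20, lateness -18
Order 4: 2→5, due 15, lateness -10
Order 6: 5→9, due 7, lateness 2
Order 2: 9→14, due 11, lateness 3
Order 3: 14→20, due 16, lateness 4
Order 1: 20→27, due 18, lateness 9
Order 7: 27→37, due 17, lateness 20
Maximum = 20.
Difference = 17 − 20 = -3.

-3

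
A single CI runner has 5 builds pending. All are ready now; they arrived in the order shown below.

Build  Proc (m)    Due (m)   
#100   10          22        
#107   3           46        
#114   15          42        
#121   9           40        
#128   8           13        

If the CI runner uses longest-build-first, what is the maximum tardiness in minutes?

LPT (decreasing processing time): #114 #100 #121 #128 #107.
#114: 0→15, due 42, tardiness 0
#100: 15→25, due 22, tardiness 3
#121: 25→34, due 40, tardiness 0
#128: 34→42, due 13, tardiness 29
#107: 42→45, due 46, tardiness 0
Maximum = 29.

29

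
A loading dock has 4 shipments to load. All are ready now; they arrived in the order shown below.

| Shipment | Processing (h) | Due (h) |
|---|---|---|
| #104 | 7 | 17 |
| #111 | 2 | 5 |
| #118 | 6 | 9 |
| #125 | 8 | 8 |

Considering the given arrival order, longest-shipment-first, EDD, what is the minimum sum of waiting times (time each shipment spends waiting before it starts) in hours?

FIFO (arrival order): #104 #111 #118 #125.
#104: waits 0, runs 0→7
#111: waits 7, runs 7→9
#118: waits 9, runs 9→15
#125: waits 15, runs 15→23
Sum = 0+7+9+15 = 31.
LPT (decreasing processing time): #125 #104 #118 #111.
#125: waits 0, runs 0→8
#104: waits 8, runs 8→15
#118: waits 15, runs 15→21
#111: waits 21, runs 21→23
Sum = 0+8+15+21 = 44.
EDD (increasing due date): #111 #125 #118 #104.
#111: waits 0, runs 0→2
#125: waits 2, runs 2→10
#118: waits 10, runs 10→16
#104: waits 16, runs 16→23
Sum = 0+2+10+16 = 28.
FIFO 31, LPT 44, EDD 28 → minimum 28.

28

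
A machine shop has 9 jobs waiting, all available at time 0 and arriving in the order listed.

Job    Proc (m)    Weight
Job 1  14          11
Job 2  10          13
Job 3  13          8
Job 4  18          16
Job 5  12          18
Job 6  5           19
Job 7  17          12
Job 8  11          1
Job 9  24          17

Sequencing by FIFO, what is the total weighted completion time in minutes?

FIFO (arrival order): Job 1 Job 2 Job 3 Job 4 Job 5 Job 6 Job 7 Job 8 Job 9.
Job 1: finishes 14, weight 11, w·C = 154
Job 2: finishes 24, weight 13, w·C = 312
Job 3: finishes 37, weight 8, w·C = 296
Job 4: finishes 55, weight 16, w·C = 880
Job 5: finishes 67, weight 18, w·C = 1206
Job 6: finishes 72, weight 19, w·C = 1368
Job 7: finishes 89, weight 12, w·C = 1068
Job 8: finishes 100, weight 1, w·C = 100
Job 9: finishes 124, weight 17, w·C = 2108
Sum = 154+312+296+880+1206+1368+1068+100+2108 = 7492.

7492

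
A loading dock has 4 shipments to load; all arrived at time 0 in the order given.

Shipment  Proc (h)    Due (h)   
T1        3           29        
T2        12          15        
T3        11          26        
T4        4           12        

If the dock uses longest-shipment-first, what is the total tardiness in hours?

LPT (decreasing processing time): T2 T3 T4 T1.
T2: 0→12, due 15, tardiness 0
T3: 12→23, due 26, tardiness 0
T4: 23→27, due 12, tardiness 15
T1: 27→30, due 29, tardiness 1
Sum = 0+0+15+1 = 16.

16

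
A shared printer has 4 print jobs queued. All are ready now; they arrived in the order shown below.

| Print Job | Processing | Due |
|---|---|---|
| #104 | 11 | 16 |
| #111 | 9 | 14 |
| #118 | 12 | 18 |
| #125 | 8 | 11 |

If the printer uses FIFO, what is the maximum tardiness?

29

FIFO (arrival order): #104 #111 #118 #125.
#104: 0→11, due 16, tardiness 0
#111: 11→20, due 14, tardiness 6
#118: 20→32, due 18, tardiness 14
#125: 32→40, due 11, tardiness 29
Maximum = 29.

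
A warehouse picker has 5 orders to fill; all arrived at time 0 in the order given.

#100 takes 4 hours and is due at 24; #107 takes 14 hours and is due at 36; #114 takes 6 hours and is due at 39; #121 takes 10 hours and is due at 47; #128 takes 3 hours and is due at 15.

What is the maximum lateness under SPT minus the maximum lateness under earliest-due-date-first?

SPT (increasing processing time): #128 #100 #114 #121 #107.
#128: 0→3, due 15, lateness -12
#100: 3→7, due 24, lateness -17
#114: 7→13, due 39, lateness -26
#121: 13→23, due 47, lateness -24
#107: 23→37, due 36, lateness 1
Maximum = 1.
EDD (increasing due date): #128 #100 #107 #114 #121.
#128: 0→3, due 15, lateness -12
#100: 3→7, due 24, lateness -17
#107: 7→21, due 36, lateness -15
#114: 21→27, due 39, lateness -12
#121: 27→37, due 47, lateness -10
Maximum = -10.
Difference = 1 − -10 = 11.

11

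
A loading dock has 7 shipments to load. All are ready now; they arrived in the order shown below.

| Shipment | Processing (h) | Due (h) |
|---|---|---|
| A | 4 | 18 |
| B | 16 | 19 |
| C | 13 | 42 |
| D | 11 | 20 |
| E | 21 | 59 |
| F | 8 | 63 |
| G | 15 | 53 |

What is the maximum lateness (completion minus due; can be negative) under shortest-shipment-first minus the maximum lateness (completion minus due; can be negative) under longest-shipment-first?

SPT (increasing processing time): A F D C G B E.
A: 0→4, due 18, lateness -14
F: 4→12, due 63, lateness -51
D: 12→23, due 20, lateness 3
C: 23→36, due 42, lateness -6
G: 36→51, due 53, lateness -2
B: 51→67, due 19, lateness 48
E: 67→88, due 59, lateness 29
Maximum = 48.
LPT (decreasing processing time): E B G C D F A.
E: 0→21, due 59, lateness -38
B: 21→37, due 19, lateness 18
G: 37→52, due 53, lateness -1
C: 52→65, due 42, lateness 23
D: 65→76, due 20, lateness 56
F: 76→84, due 63, lateness 21
A: 84→88, due 18, lateness 70
Maximum = 70.
Difference = 48 − 70 = -22.

-22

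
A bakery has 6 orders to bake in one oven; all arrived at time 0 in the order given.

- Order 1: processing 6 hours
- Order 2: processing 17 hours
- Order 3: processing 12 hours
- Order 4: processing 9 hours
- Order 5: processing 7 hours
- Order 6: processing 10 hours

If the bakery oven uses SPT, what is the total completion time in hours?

178

SPT (increasing processing time): Order 1 Order 5 Order 4 Order 6 Order 3 Order 2.
Order 1: 0→6
Order 5: 6→13
Order 4: 13→22
Order 6: 22→32
Order 3: 32→44
Order 2: 44→61
Sum = 6+13+22+32+44+61 = 178.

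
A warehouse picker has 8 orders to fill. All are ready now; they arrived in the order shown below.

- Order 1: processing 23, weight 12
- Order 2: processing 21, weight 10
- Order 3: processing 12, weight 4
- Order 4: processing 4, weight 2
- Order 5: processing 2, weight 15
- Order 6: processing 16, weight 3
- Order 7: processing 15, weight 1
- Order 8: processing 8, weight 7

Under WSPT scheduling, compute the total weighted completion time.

1789

WSPT (decreasing weight/processing-time ratio): Order 5 Order 8 Order 1 Order 4 Order 2 Order 3 Order 6 Order 7.
Order 5: finishes 2, weight 15, w·C = 30
Order 8: finishes 10, weight 7, w·C = 70
Order 1: finishes 33, weight 12, w·C = 396
Order 4: finishes 37, weight 2, w·C = 74
Order 2: finishes 58, weight 10, w·C = 580
Order 3: finishes 70, weight 4, w·C = 280
Order 6: finishes 86, weight 3, w·C = 258
Order 7: finishes 101, weight 1, w·C = 101
Sum = 30+70+396+74+580+280+258+101 = 1789.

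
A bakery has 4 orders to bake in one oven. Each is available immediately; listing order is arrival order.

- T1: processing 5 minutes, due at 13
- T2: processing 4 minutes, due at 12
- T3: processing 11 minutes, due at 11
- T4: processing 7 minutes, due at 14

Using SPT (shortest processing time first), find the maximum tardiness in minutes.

SPT (increasing processing time): T2 T1 T4 T3.
T2: 0→4, due 12, tardiness 0
T1: 4→9, due 13, tardiness 0
T4: 9→16, due 14, tardiness 2
T3: 16→27, due 11, tardiness 16
Maximum = 16.

16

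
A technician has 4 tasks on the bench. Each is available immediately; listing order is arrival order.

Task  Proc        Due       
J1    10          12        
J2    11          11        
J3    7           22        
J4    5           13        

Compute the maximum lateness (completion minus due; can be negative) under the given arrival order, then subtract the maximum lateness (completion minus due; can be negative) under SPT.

FIFO (arrival order): J1 J2 J3 J4.
J1: 0→10, due 12, lateness -2
J2: 10→21, due 11, lateness 10
J3: 21→28, due 22, lateness 6
J4: 28→33, due 13, lateness 20
Maximum = 20.
SPT (increasing processing time): J4 J3 J1 J2.
J4: 0→5, due 13, lateness -8
J3: 5→12, due 22, lateness -10
J1: 12→22, due 12, lateness 10
J2: 22→33, due 11, lateness 22
Maximum = 22.
Difference = 20 − 22 = -2.

-2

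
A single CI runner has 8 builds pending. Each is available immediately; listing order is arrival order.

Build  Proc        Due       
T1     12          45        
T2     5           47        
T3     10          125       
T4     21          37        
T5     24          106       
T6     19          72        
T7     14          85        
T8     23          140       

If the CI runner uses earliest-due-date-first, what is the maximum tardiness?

0

EDD (increasing due date): T4 T1 T2 T6 T7 T5 T3 T8.
T4: 0→21, due 37, tardiness 0
T1: 21→33, due 45, tardiness 0
T2: 33→38, due 47, tardiness 0
T6: 38→57, due 72, tardiness 0
T7: 57→71, due 85, tardiness 0
T5: 71→95, due 106, tardiness 0
T3: 95→105, due 125, tardiness 0
T8: 105→128, due 140, tardiness 0
Maximum = 0.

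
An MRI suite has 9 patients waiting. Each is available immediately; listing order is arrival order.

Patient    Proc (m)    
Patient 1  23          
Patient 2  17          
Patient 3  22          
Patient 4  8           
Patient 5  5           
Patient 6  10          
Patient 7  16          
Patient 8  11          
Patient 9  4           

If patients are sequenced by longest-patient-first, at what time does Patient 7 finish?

78

LPT (decreasing processing time): Patient 1 Patient 3 Patient 2 Patient 7 Patient 8 Patient 6 Patient 4 Patient 5 Patient 9.
Patient 1: 0→23
Patient 3: 23→45
Patient 2: 45→62
Patient 7: 62→78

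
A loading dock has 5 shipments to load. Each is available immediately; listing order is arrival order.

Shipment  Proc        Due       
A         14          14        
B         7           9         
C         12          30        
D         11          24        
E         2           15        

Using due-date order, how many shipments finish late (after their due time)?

EDD (increasing due date): B A E D C.
B: 0→7, due 9, tardiness 0
A: 7→21, due 14, tardiness 7
E: 21→23, due 15, tardiness 8
D: 23→34, due 24, tardiness 10
C: 34→46, due 30, tardiness 16
Late shipments: 4.

4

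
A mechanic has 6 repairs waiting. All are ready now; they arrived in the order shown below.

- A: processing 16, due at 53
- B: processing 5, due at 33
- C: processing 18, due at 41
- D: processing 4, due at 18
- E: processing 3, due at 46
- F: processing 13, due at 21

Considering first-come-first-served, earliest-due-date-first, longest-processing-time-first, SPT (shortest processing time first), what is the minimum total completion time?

147

FIFO (arrival order): A B C D E F.
A: 0→16
B: 16→21
C: 21→39
D: 39→43
E: 43→46
F: 46→59
Sum = 16+21+39+43+46+59 = 224.
EDD (increasing due date): D F B C E A.
D: 0→4
F: 4→17
B: 17→22
C: 22→40
E: 40→43
A: 43→59
Sum = 4+17+22+40+43+59 = 185.
LPT (decreasing processing time): C A F B D E.
C: 0→18
A: 18→34
F: 34→47
B: 47→52
D: 52→56
E: 56→59
Sum = 18+34+47+52+56+59 = 266.
SPT (increasing processing time): E D B F A C.
E: 0→3
D: 3→7
B: 7→12
F: 12→25
A: 25→41
C: 41→59
Sum = 3+7+12+25+41+59 = 147.
FIFO 224, EDD 185, LPT 266, SPT 147 → minimum 147.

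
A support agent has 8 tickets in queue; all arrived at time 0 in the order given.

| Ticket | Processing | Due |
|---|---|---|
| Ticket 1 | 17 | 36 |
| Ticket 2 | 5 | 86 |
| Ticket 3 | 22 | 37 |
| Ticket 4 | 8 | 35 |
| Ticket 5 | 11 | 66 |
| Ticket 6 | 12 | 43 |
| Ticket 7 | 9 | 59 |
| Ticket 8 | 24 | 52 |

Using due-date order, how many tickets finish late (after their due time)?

EDD (increasing due date): Ticket 4 Ticket 1 Ticket 3 Ticket 6 Ticket 8 Ticket 7 Ticket 5 Ticket 2.
Ticket 4: 0→8, due 35, tardiness 0
Ticket 1: 8→25, due 36, tardiness 0
Ticket 3: 25→47, due 37, tardiness 10
Ticket 6: 47→59, due 43, tardiness 16
Ticket 8: 59→83, due 52, tardiness 31
Ticket 7: 83→92, due 59, tardiness 33
Ticket 5: 92→103, due 66, tardiness 37
Ticket 2: 103→108, due 86, tardiness 22
Late tickets: 6.

6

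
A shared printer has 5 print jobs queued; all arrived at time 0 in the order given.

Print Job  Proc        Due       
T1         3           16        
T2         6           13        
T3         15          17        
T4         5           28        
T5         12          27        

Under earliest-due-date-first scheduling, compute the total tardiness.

29

EDD (increasing due date): T2 T1 T3 T5 T4.
T2: 0→6, due 13, tardiness 0
T1: 6→9, due 16, tardiness 0
T3: 9→24, due 17, tardiness 7
T5: 24→36, due 27, tardiness 9
T4: 36→41, due 28, tardiness 13
Sum = 0+0+7+9+13 = 29.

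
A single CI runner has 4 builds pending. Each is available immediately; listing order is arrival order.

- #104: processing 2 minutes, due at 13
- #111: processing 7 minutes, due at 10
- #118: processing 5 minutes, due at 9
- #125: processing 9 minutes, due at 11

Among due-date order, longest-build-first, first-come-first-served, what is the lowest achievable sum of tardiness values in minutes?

EDD (increasing due date): #118 #111 #125 #104.
#118: 0→5, due 9, tardiness 0
#111: 5→12, due 10, tardiness 2
#125: 12→21, due 11, tardiness 10
#104: 21→23, due 13, tardiness 10
Sum = 0+2+10+10 = 22.
LPT (decreasing processing time): #125 #111 #118 #104.
#125: 0→9, due 11, tardiness 0
#111: 9→16, due 10, tardiness 6
#118: 16→21, due 9, tardiness 12
#104: 21→23, due 13, tardiness 10
Sum = 0+6+12+10 = 28.
FIFO (arrival order): #104 #111 #118 #125.
#104: 0→2, due 13, tardiness 0
#111: 2→9, due 10, tardiness 0
#118: 9→14, due 9, tardiness 5
#125: 14→23, due 11, tardiness 12
Sum = 0+0+5+12 = 17.
EDD 22, LPT 28, FIFO 17 → minimum 17.

17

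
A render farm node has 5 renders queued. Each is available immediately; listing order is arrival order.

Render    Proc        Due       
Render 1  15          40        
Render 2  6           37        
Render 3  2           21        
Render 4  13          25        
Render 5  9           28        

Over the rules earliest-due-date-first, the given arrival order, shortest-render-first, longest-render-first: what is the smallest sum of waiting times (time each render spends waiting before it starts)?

57

EDD (increasing due date): Render 3 Render 4 Render 5 Render 2 Render 1.
Render 3: waits 0, runs 0→2
Render 4: waits 2, runs 2→15
Render 5: waits 15, runs 15→24
Render 2: waits 24, runs 24→30
Render 1: waits 30, runs 30→45
Sum = 0+2+15+24+30 = 71.
FIFO (arrival order): Render 1 Render 2 Render 3 Render 4 Render 5.
Render 1: waits 0, runs 0→15
Render 2: waits 15, runs 15→21
Render 3: waits 21, runs 21→23
Render 4: waits 23, runs 23→36
Render 5: waits 36, runs 36→45
Sum = 0+15+21+23+36 = 95.
SPT (increasing processing time): Render 3 Render 2 Render 5 Render 4 Render 1.
Render 3: waits 0, runs 0→2
Render 2: waits 2, runs 2→8
Render 5: waits 8, runs 8→17
Render 4: waits 17, runs 17→30
Render 1: waits 30, runs 30→45
Sum = 0+2+8+17+30 = 57.
LPT (decreasing processing time): Render 1 Render 4 Render 5 Render 2 Render 3.
Render 1: waits 0, runs 0→15
Render 4: waits 15, runs 15→28
Render 5: waits 28, runs 28→37
Render 2: waits 37, runs 37→43
Render 3: waits 43, runs 43→45
Sum = 0+15+28+37+43 = 123.
EDD 71, FIFO 95, SPT 57, LPT 123 → minimum 57.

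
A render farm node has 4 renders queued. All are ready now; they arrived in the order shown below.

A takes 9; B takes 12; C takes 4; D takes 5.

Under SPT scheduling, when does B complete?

30

SPT (increasing processing time): C D A B.
C: 0→4
D: 4→9
A: 9→18
B: 18→30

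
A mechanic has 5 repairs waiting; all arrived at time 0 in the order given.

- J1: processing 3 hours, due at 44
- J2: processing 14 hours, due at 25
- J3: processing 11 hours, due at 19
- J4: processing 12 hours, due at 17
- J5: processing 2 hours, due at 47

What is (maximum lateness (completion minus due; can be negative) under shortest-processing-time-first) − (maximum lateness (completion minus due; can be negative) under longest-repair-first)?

-1

SPT (increasing processing time): J5 J1 J3 J4 J2.
J5: 0→2, due 47, lateness -45
J1: 2→5, due 44, lateness -39
J3: 5→16, due 19, lateness -3
J4: 16→28, due 17, lateness 11
J2: 28→42, due 25, lateness 17
Maximum = 17.
LPT (decreasing processing time): J2 J4 J3 J1 J5.
J2: 0→14, due 25, lateness -11
J4: 14→26, due 17, lateness 9
J3: 26→37, due 19, lateness 18
J1: 37→40, due 44, lateness -4
J5: 40→42, due 47, lateness -5
Maximum = 18.
Difference = 17 − 18 = -1.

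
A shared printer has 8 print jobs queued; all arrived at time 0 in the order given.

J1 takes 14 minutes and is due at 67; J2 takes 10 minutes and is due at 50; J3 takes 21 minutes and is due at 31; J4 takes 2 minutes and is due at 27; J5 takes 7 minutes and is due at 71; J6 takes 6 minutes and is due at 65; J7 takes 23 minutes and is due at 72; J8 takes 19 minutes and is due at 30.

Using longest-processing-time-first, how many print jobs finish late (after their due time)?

LPT (decreasing processing time): J7 J3 J8 J1 J2 J5 J6 J4.
J7: 0→23, due 72, tardiness 0
J3: 23→44, due 31, tardiness 13
J8: 44→63, due 30, tardiness 33
J1: 63→77, due 67, tardiness 10
J2: 77→87, due 50, tardiness 37
J5: 87→94, due 71, tardiness 23
J6: 94→100, due 65, tardiness 35
J4: 100→102, due 27, tardiness 75
Late print jobs: 7.

7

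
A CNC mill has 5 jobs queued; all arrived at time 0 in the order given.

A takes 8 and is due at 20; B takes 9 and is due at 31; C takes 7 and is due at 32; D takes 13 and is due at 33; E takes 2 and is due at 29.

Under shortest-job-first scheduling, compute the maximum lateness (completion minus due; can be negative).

SPT (increasing processing time): E C A B D.
E: 0→2, due 29, lateness -27
C: 2→9, due 32, lateness -23
A: 9→17, due 20, lateness -3
B: 17→26, due 31, lateness -5
D: 26→39, due 33, lateness 6
Maximum = 6.

6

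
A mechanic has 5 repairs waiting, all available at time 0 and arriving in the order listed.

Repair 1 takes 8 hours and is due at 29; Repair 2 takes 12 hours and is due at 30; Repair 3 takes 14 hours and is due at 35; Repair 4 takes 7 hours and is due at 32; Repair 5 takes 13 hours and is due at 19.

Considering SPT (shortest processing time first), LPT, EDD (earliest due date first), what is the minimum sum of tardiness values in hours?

SPT (increasing processing time): Repair 4 Repair 1 Repair 2 Repair 5 Repair 3.
Repair 4: 0→7, due 32, tardiness 0
Repair 1: 7→15, due 29, tardiness 0
Repair 2: 15→27, due 30, tardiness 0
Repair 5: 27→40, due 19, tardiness 21
Repair 3: 40→54, due 35, tardiness 19
Sum = 0+0+0+21+19 = 40.
LPT (decreasing processing time): Repair 3 Repair 5 Repair 2 Repair 1 Repair 4.
Repair 3: 0→14, due 35, tardiness 0
Repair 5: 14→27, due 19, tardiness 8
Repair 2: 27→39, due 30, tardiness 9
Repair 1: 39→47, due 29, tardiness 18
Repair 4: 47→54, due 32, tardiness 22
Sum = 0+8+9+18+22 = 57.
EDD (increasing due date): Repair 5 Repair 1 Repair 2 Repair 4 Repair 3.
Repair 5: 0→13, due 19, tardiness 0
Repair 1: 13→21, due 29, tardiness 0
Repair 2: 21→33, due 30, tardiness 3
Repair 4: 33→40, due 32, tardiness 8
Repair 3: 40→54, due 35, tardiness 19
Sum = 0+0+3+8+19 = 30.
SPT 40, LPT 57, EDD 30 → minimum 30.

30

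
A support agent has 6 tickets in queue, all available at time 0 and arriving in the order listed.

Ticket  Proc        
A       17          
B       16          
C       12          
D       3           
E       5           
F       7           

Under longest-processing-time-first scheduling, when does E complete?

LPT (decreasing processing time): A B C F E D.
A: 0→17
B: 17→33
C: 33→45
F: 45→52
E: 52→57

57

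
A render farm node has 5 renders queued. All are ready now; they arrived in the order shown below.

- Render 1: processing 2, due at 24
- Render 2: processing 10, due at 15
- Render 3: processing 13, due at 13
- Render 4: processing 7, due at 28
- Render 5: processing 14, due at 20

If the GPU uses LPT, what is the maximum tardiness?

22

LPT (decreasing processing time): Render 5 Render 3 Render 2 Render 4 Render 1.
Render 5: 0→14, due 20, tardiness 0
Render 3: 14→27, due 13, tardiness 14
Render 2: 27→37, due 15, tardiness 22
Render 4: 37→44, due 28, tardiness 16
Render 1: 44→46, due 24, tardiness 22
Maximum = 22.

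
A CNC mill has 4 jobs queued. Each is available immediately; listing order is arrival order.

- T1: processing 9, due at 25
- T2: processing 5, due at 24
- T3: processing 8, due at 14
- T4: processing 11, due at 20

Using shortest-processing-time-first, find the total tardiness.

SPT (increasing processing time): T2 T3 T1 T4.
T2: 0→5, due 24, tardiness 0
T3: 5→13, due 14, tardiness 0
T1: 13→22, due 25, tardiness 0
T4: 22→33, due 20, tardiness 13
Sum = 0+0+0+13 = 13.

13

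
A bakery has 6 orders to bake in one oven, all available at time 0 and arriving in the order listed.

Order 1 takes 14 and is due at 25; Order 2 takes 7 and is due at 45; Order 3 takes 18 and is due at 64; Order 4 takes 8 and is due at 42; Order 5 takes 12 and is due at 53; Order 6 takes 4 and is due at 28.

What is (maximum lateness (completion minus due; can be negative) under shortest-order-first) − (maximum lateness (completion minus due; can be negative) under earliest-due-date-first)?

21

SPT (increasing processing time): Order 6 Order 2 Order 4 Order 5 Order 1 Order 3.
Order 6: 0→4, due 28, lateness -24
Order 2: 4→11, due 45, lateness -34
Order 4: 11→19, due 42, lateness -23
Order 5: 19→31, due 53, lateness -22
Order 1: 31→45, due 25, lateness 20
Order 3: 45→63, due 64, lateness -1
Maximum = 20.
EDD (increasing due date): Order 1 Order 6 Order 4 Order 2 Order 5 Order 3.
Order 1: 0→14, due 25, lateness -11
Order 6: 14→18, due 28, lateness -10
Order 4: 18→26, due 42, lateness -16
Order 2: 26→33, due 45, lateness -12
Order 5: 33→45, due 53, lateness -8
Order 3: 45→63, due 64, lateness -1
Maximum = -1.
Difference = 20 − -1 = 21.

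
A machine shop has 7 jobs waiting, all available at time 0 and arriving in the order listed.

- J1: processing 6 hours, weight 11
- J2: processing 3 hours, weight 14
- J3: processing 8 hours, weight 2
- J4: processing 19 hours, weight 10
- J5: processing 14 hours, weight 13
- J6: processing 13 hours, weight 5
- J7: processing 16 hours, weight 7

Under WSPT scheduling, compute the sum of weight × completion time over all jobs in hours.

1779

WSPT (decreasing weight/processing-time ratio): J2 J1 J5 J4 J7 J6 J3.
J2: finishes 3, weight 14, w·C = 42
J1: finishes 9, weight 11, w·C = 99
J5: finishes 23, weight 13, w·C = 299
J4: finishes 42, weight 10, w·C = 420
J7: finishes 58, weight 7, w·C = 406
J6: finishes 71, weight 5, w·C = 355
J3: finishes 79, weight 2, w·C = 158
Sum = 42+99+299+420+406+355+158 = 1779.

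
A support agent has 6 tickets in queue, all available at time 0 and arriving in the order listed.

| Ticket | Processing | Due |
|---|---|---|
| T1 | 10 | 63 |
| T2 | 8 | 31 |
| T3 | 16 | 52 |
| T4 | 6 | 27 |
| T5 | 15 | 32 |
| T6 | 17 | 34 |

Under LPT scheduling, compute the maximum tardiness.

45

LPT (decreasing processing time): T6 T3 T5 T1 T2 T4.
T6: 0→17, due 34, tardiness 0
T3: 17→33, due 52, tardiness 0
T5: 33→48, due 32, tardiness 16
T1: 48→58, due 63, tardiness 0
T2: 58→66, due 31, tardiness 35
T4: 66→72, due 27, tardiness 45
Maximum = 45.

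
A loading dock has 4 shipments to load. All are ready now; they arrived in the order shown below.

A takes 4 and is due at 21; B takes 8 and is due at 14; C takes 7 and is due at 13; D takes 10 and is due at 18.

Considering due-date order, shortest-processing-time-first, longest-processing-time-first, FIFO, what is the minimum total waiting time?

34

EDD (increasing due date): C B D A.
C: waits 0, runs 0→7
B: waits 7, runs 7→15
D: waits 15, runs 15→25
A: waits 25, runs 25→29
Sum = 0+7+15+25 = 47.
SPT (increasing processing time): A C B D.
A: waits 0, runs 0→4
C: waits 4, runs 4→11
B: waits 11, runs 11→19
D: waits 19, runs 19→29
Sum = 0+4+11+19 = 34.
LPT (decreasing processing time): D B C A.
D: waits 0, runs 0→10
B: waits 10, runs 10→18
C: waits 18, runs 18→25
A: waits 25, runs 25→29
Sum = 0+10+18+25 = 53.
FIFO (arrival order): A B C D.
A: waits 0, runs 0→4
B: waits 4, runs 4→12
C: waits 12, runs 12→19
D: waits 19, runs 19→29
Sum = 0+4+12+19 = 35.
EDD 47, SPT 34, LPT 53, FIFO 35 → minimum 34.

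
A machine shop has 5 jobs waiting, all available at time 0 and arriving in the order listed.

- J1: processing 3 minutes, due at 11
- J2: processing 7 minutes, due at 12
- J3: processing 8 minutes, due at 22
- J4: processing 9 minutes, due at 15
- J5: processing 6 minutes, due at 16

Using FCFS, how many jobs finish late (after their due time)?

2

FIFO (arrival order): J1 J2 J3 J4 J5.
J1: 0→3, due 11, tardiness 0
J2: 3→10, due 12, tardiness 0
J3: 10→18, due 22, tardiness 0
J4: 18→27, due 15, tardiness 12
J5: 27→33, due 16, tardiness 17
Late jobs: 2.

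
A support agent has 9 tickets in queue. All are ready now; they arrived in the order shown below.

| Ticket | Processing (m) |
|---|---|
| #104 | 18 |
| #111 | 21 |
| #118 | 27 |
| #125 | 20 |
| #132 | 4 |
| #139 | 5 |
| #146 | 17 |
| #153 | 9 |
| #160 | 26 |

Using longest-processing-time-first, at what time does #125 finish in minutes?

LPT (decreasing processing time): #118 #160 #111 #125 #104 #146 #153 #139 #132.
#118: 0→27
#160: 27→53
#111: 53→74
#125: 74→94

94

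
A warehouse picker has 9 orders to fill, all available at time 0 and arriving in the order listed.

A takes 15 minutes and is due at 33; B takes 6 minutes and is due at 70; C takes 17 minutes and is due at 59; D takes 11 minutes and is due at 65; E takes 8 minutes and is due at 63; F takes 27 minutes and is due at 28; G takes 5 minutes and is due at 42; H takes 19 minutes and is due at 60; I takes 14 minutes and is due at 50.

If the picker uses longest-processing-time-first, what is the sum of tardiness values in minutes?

304

LPT (decreasing processing time): F H C A I D E B G.
F: 0→27, due 28, tardiness 0
H: 27→46, due 60, tardiness 0
C: 46→63, due 59, tardiness 4
A: 63→78, due 33, tardiness 45
I: 78→92, due 50, tardiness 42
D: 92→103, due 65, tardiness 38
E: 103→111, due 63, tardiness 48
B: 111→117, due 70, tardiness 47
G: 117→122, due 42, tardiness 80
Sum = 0+0+4+45+42+38+48+47+80 = 304.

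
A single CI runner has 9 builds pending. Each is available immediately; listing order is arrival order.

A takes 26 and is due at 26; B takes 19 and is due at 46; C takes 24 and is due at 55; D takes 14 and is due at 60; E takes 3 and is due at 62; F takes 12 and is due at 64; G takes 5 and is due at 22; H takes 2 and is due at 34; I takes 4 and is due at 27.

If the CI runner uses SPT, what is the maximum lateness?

SPT (increasing processing time): H E I G F D B C A.
H: 0→2, due 34, lateness -32
E: 2→5, due 62, lateness -57
I: 5→9, due 27, lateness -18
G: 9→14, due 22, lateness -8
F: 14→26, due 64, lateness -38
D: 26→40, due 60, lateness -20
B: 40→59, due 46, lateness 13
C: 59→83, due 55, lateness 28
A: 83→109, due 26, lateness 83
Maximum = 83.

83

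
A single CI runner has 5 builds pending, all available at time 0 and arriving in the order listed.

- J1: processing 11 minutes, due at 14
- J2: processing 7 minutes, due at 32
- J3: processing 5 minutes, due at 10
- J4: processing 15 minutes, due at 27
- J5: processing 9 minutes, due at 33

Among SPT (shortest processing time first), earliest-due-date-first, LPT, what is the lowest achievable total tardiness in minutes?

SPT (increasing processing time): J3 J2 J5 J1 J4.
J3: 0→5, due 10, tardiness 0
J2: 5→12, due 32, tardiness 0
J5: 12→21, due 33, tardiness 0
J1: 21→32, due 14, tardiness 18
J4: 32→47, due 27, tardiness 20
Sum = 0+0+0+18+20 = 38.
EDD (increasing due date): J3 J1 J4 J2 J5.
J3: 0→5, due 10, tardiness 0
J1: 5→16, due 14, tardiness 2
J4: 16→31, due 27, tardiness 4
J2: 31→38, due 32, tardiness 6
J5: 38→47, due 33, tardiness 14
Sum = 0+2+4+6+14 = 26.
LPT (decreasing processing time): J4 J1 J5 J2 J3.
J4: 0→15, due 27, tardiness 0
J1: 15→26, due 14, tardiness 12
J5: 26→35, due 33, tardiness 2
J2: 35→42, due 32, tardiness 10
J3: 42→47, due 10, tardiness 37
Sum = 0+12+2+10+37 = 61.
SPT 38, EDD 26, LPT 61 → minimum 26.

26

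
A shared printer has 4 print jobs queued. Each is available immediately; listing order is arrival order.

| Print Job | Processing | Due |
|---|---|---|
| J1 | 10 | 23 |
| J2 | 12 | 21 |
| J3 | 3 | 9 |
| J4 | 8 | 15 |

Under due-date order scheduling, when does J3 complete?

3

EDD (increasing due date): J3 J4 J2 J1.
J3: 0→3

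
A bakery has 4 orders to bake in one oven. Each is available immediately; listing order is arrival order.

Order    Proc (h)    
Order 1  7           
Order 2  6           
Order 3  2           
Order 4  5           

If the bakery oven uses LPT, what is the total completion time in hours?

58

LPT (decreasing processing time): Order 1 Order 2 Order 4 Order 3.
Order 1: 0→7
Order 2: 7→13
Order 4: 13→18
Order 3: 18→20
Sum = 7+13+18+20 = 58.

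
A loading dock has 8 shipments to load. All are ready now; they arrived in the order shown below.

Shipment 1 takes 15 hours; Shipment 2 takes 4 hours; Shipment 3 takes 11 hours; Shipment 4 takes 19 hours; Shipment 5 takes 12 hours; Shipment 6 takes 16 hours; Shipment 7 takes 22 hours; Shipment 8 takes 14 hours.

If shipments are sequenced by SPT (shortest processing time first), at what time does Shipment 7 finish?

113

SPT (increasing processing time): Shipment 2 Shipment 3 Shipment 5 Shipment 8 Shipment 1 Shipment 6 Shipment 4 Shipment 7.
Shipment 2: 0→4
Shipment 3: 4→15
Shipment 5: 15→27
Shipment 8: 27→41
Shipment 1: 41→56
Shipment 6: 56→72
Shipment 4: 72→91
Shipment 7: 91→113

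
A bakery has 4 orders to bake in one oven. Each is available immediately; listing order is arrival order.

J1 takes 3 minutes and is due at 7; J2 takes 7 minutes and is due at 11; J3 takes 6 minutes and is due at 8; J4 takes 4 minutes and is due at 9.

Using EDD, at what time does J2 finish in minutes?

20

EDD (increasing due date): J1 J3 J4 J2.
J1: 0→3
J3: 3→9
J4: 9→13
J2: 13→20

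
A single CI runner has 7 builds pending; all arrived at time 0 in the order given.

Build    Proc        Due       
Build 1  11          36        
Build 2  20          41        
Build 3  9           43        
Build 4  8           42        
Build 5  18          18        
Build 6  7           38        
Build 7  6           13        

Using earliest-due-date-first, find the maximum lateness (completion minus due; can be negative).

36

EDD (increasing due date): Build 7 Build 5 Build 1 Build 6 Build 2 Build 4 Build 3.
Build 7: 0→6, due 13, lateness -7
Build 5: 6→24, due 18, lateness 6
Build 1: 24→35, due 36, lateness -1
Build 6: 35→42, due 38, lateness 4
Build 2: 42→62, due 41, lateness 21
Build 4: 62→70, due 42, lateness 28
Build 3: 70→79, due 43, lateness 36
Maximum = 36.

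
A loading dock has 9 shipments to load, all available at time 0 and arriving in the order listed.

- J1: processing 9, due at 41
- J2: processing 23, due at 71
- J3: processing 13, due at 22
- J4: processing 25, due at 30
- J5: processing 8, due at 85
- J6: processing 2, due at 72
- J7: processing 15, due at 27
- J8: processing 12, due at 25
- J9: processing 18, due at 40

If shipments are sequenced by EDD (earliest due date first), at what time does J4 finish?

65

EDD (increasing due date): J3 J8 J7 J4 J9 J1 J2 J6 J5.
J3: 0→13
J8: 13→25
J7: 25→40
J4: 40→65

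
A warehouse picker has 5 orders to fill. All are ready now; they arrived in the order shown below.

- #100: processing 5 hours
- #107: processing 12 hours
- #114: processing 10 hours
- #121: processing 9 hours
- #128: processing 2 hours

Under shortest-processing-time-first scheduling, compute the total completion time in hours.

SPT (increasing processing time): #128 #100 #121 #114 #107.
#128: 0→2
#100: 2→7
#121: 7→16
#114: 16→26
#107: 26→38
Sum = 2+7+16+26+38 = 89.

89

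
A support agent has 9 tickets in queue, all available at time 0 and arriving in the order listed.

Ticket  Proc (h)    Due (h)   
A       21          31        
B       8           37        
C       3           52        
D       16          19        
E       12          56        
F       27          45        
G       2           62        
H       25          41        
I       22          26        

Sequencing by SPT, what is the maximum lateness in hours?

SPT (increasing processing time): G C B E D A I H F.
G: 0→2, due 62, lateness -60
C: 2→5, due 52, lateness -47
B: 5→13, due 37, lateness -24
E: 13→25, due 56, lateness -31
D: 25→41, due 19, lateness 22
A: 41→62, due 31, lateness 31
I: 62→84, due 26, lateness 58
H: 84→109, due 41, lateness 68
F: 109→136, due 45, lateness 91
Maximum = 91.

91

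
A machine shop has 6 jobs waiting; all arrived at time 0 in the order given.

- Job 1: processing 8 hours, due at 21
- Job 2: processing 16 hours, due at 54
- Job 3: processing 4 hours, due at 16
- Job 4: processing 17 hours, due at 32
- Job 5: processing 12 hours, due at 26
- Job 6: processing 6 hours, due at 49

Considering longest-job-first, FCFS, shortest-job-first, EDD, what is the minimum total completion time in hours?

171

LPT (decreasing processing time): Job 4 Job 2 Job 5 Job 1 Job 6 Job 3.
Job 4: 0→17
Job 2: 17→33
Job 5: 33→45
Job 1: 45→53
Job 6: 53→59
Job 3: 59→63
Sum = 17+33+45+53+59+63 = 270.
FIFO (arrival order): Job 1 Job 2 Job 3 Job 4 Job 5 Job 6.
Job 1: 0→8
Job 2: 8→24
Job 3: 24→28
Job 4: 28→45
Job 5: 45→57
Job 6: 57→63
Sum = 8+24+28+45+57+63 = 225.
SPT (increasing processing time): Job 3 Job 6 Job 1 Job 5 Job 2 Job 4.
Job 3: 0→4
Job 6: 4→10
Job 1: 10→18
Job 5: 18→30
Job 2: 30→46
Job 4: 46→63
Sum = 4+10+18+30+46+63 = 171.
EDD (increasing due date): Job 3 Job 1 Job 5 Job 4 Job 6 Job 2.
Job 3: 0→4
Job 1: 4→12
Job 5: 12→24
Job 4: 24→41
Job 6: 41→47
Job 2: 47→63
Sum = 4+12+24+41+47+63 = 191.
LPT 270, FIFO 225, SPT 171, EDD 191 → minimum 171.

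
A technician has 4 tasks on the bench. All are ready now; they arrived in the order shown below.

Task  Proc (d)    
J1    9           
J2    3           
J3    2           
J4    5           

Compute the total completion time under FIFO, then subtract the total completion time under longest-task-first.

FIFO (arrival order): J1 J2 J3 J4.
J1: 0→9
J2: 9→12
J3: 12→14
J4: 14→19
Sum = 9+12+14+19 = 54.
LPT (decreasing processing time): J1 J4 J2 J3.
J1: 0→9
J4: 9→14
J2: 14→17
J3: 17→19
Sum = 9+14+17+19 = 59.
Difference = 54 − 59 = -5.

-5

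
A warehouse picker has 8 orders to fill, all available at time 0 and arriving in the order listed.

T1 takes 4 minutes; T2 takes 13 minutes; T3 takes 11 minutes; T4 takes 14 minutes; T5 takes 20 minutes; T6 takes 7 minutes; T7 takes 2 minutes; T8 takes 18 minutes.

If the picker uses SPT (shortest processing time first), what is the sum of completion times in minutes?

SPT (increasing processing time): T7 T1 T6 T3 T2 T4 T8 T5.
T7: 0→2
T1: 2→6
T6: 6→13
T3: 13→24
T2: 24→37
T4: 37→51
T8: 51→69
T5: 69→89
Sum = 2+6+13+24+37+51+69+89 = 291.

291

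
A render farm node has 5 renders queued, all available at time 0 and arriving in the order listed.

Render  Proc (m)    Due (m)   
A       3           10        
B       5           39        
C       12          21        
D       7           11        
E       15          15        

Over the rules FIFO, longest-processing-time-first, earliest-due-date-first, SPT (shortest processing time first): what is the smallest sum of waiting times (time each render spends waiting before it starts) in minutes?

53

FIFO (arrival order): A B C D E.
A: waits 0, runs 0→3
B: waits 3, runs 3→8
C: waits 8, runs 8→20
D: waits 20, runs 20→27
E: waits 27, runs 27→42
Sum = 0+3+8+20+27 = 58.
LPT (decreasing processing time): E C D B A.
E: waits 0, runs 0→15
C: waits 15, runs 15→27
D: waits 27, runs 27→34
B: waits 34, runs 34→39
A: waits 39, runs 39→42
Sum = 0+15+27+34+39 = 115.
EDD (increasing due date): A D E C B.
A: waits 0, runs 0→3
D: waits 3, runs 3→10
E: waits 10, runs 10→25
C: waits 25, runs 25→37
B: waits 37, runs 37→42
Sum = 0+3+10+25+37 = 75.
SPT (increasing processing time): A B D C E.
A: waits 0, runs 0→3
B: waits 3, runs 3→8
D: waits 8, runs 8→15
C: waits 15, runs 15→27
E: waits 27, runs 27→42
Sum = 0+3+8+15+27 = 53.
FIFO 58, LPT 115, EDD 75, SPT 53 → minimum 53.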